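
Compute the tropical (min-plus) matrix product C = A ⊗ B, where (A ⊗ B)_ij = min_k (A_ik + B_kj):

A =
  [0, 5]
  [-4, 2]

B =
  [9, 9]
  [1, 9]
A ⊗ B =
  [6, 9]
  [3, 5]

Apply the min-plus product entry-by-entry:
  C[0][0] = min over k of (A[0][0] + B[0][0] = 0 + 9 = 9, A[0][1] + B[1][0] = 5 + 1 = 6) = 6 (attained at k = 1)
  C[0][1] = min over k of (A[0][0] + B[0][1] = 0 + 9 = 9, A[0][1] + B[1][1] = 5 + 9 = 14) = 9 (attained at k = 0)
  C[1][0] = min over k of (A[1][0] + B[0][0] = -4 + 9 = 5, A[1][1] + B[1][0] = 2 + 1 = 3) = 3 (attained at k = 1)
  C[1][1] = min over k of (A[1][0] + B[0][1] = -4 + 9 = 5, A[1][1] + B[1][1] = 2 + 9 = 11) = 5 (attained at k = 0)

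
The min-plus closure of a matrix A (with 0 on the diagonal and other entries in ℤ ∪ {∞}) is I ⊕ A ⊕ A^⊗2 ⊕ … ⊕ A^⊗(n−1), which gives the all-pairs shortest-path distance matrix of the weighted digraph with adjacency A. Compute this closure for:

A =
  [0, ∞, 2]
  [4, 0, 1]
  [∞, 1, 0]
Closure =
  [0, 3, 2]
  [4, 0, 1]
  [5, 1, 0]

This is the Floyd-Warshall all-pairs shortest-path computation. For each intermediate vertex k = 0, 1, …, 2, update dist[i][j] ← min(dist[i][j], dist[i][k] + dist[k][j]). The final matrix gives, for each (i, j), the minimum total weight of any directed path from i to j (possibly empty when i = j).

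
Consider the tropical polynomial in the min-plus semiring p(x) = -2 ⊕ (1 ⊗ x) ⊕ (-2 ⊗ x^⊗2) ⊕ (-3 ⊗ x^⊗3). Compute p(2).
p(2) = -2

A tropical monomial a ⊗ x^⊗i evaluates to a + i · x. Evaluating each term at x = 2:
  Term 0 contributes -2 + 0 · 2 = -2
  Term 1 contributes 1 + 1 · 2 = 3
  Term 2 contributes -2 + 2 · 2 = 2
  Term 3 contributes -3 + 3 · 2 = 3
p(2) = ⊕ of these = min[-2, 3, 2, 3] = -2.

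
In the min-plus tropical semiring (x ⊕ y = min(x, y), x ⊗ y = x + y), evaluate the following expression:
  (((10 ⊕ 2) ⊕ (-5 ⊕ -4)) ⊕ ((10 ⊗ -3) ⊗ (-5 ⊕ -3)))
(((10 ⊕ 2) ⊕ (-5 ⊕ -4)) ⊕ ((10 ⊗ -3) ⊗ (-5 ⊕ -3))) = -5

Expand innermost to outermost. Recall ⊕ takes the minimum of its arguments and ⊗ takes their sum. Working out the expression (((10 ⊕ 2) ⊕ (-5 ⊕ -4)) ⊕ ((10 ⊗ -3) ⊗ (-5 ⊕ -3))) gives -5.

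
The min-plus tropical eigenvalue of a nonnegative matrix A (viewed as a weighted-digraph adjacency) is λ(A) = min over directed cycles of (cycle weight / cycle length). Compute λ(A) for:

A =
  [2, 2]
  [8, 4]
λ(A) = 2

Enumerate directed cycles and compute their means (weight / length). Sample:
  cycle 0 → 0: weight = 2, length = 1, mean = 2/1 ≈ 2.000
  cycle 1 → 1: weight = 4, length = 1, mean = 4/1 ≈ 4.000
  cycle 0 → 1 → 0: weight = 10, length = 2, mean = 10/2 ≈ 5.000
  cycle 1 → 0 → 1: weight = 10, length = 2, mean = 10/2 ≈ 5.000
Minimum mean = 2.000, attained e.g. along the cycle 0 → 0 with weight 2 and length 1. So λ(A) = 2/1 = 2.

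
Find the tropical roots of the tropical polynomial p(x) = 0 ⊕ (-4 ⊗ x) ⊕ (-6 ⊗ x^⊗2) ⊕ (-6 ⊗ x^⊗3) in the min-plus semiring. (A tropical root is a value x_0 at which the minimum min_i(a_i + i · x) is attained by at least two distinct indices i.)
Roots: {0, 2, 4}

Each tropical root is a break point of the lower envelope of the lines y = a_i + i · x (there are 4 lines, with slopes 0, 1, ..., 3). Only the lines that attain the minimum somewhere contribute to roots; other lines are dominated. Here the surviving (envelope) indices are i = 3, i = 2, i = 1, i = 0.
Intersections between consecutive envelope lines give the roots: for adjacent envelope indices i < j the intersection is x = (a_i − a_j) / (j − i). Reading off the sorted break points: {0, 2, 4}.
Verification: at each break x_0, at least two indices attain the minimum of min_i(a_i + i · x_0).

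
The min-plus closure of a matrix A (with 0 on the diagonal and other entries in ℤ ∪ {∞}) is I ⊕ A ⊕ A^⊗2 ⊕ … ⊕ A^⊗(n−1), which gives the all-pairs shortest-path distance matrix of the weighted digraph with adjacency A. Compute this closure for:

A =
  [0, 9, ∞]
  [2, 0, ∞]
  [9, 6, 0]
Closure =
  [0, 9, ∞]
  [2, 0, ∞]
  [8, 6, 0]

This is the Floyd-Warshall all-pairs shortest-path computation. For each intermediate vertex k = 0, 1, …, 2, update dist[i][j] ← min(dist[i][j], dist[i][k] + dist[k][j]). The final matrix gives, for each (i, j), the minimum total weight of any directed path from i to j (possibly empty when i = j).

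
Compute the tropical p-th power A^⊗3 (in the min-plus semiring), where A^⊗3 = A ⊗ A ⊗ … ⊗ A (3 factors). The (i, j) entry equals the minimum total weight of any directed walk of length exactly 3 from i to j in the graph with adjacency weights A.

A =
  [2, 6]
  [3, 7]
A^⊗3 =
  [6, 10]
  [7, 11]

Each entry (A^⊗3)_ij equals the minimum over all length-3 walks i = v_0 → v_1 → … → v_3 = j of Σ_t A[v_t][v_{t+1}]. For example, for (i, j) = (0, 1) we minimise over 4 possible intermediate vertex sequences; the minimum is 10, attained along the walk 0 → 0 → 0 → 1.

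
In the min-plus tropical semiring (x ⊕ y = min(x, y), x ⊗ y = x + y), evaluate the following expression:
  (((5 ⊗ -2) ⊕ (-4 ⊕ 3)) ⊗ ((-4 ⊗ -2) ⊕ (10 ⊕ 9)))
(((5 ⊗ -2) ⊕ (-4 ⊕ 3)) ⊗ ((-4 ⊗ -2) ⊕ (10 ⊕ 9))) = -10

Expand innermost to outermost. Recall ⊕ takes the minimum of its arguments and ⊗ takes their sum. Working out the expression (((5 ⊗ -2) ⊕ (-4 ⊕ 3)) ⊗ ((-4 ⊗ -2) ⊕ (10 ⊕ 9))) gives -10.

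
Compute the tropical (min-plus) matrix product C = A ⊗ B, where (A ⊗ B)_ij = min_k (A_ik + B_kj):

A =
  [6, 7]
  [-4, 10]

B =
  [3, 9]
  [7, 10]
A ⊗ B =
  [9, 15]
  [-1, 5]

Apply the min-plus product entry-by-entry:
  C[0][0] = min over k of (A[0][0] + B[0][0] = 6 + 3 = 9, A[0][1] + B[1][0] = 7 + 7 = 14) = 9 (attained at k = 0)
  C[0][1] = min over k of (A[0][0] + B[0][1] = 6 + 9 = 15, A[0][1] + B[1][1] = 7 + 10 = 17) = 15 (attained at k = 0)
  C[1][0] = min over k of (A[1][0] + B[0][0] = -4 + 3 = -1, A[1][1] + B[1][0] = 10 + 7 = 17) = -1 (attained at k = 0)
  C[1][1] = min over k of (A[1][0] + B[0][1] = -4 + 9 = 5, A[1][1] + B[1][1] = 10 + 10 = 20) = 5 (attained at k = 0)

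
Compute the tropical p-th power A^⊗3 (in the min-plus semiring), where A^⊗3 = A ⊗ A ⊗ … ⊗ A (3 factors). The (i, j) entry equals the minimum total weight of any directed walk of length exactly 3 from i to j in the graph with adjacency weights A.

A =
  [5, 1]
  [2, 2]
A^⊗3 =
  [5, 4]
  [5, 5]

Each entry (A^⊗3)_ij equals the minimum over all length-3 walks i = v_0 → v_1 → … → v_3 = j of Σ_t A[v_t][v_{t+1}]. For example, for (i, j) = (0, 1) we minimise over 4 possible intermediate vertex sequences; the minimum is 4, attained along the walk 0 → 1 → 0 → 1.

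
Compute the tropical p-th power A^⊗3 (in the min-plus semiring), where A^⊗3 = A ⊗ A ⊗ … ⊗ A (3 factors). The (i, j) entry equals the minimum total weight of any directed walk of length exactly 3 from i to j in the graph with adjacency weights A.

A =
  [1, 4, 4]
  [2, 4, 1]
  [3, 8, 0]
A^⊗3 =
  [3, 6, 4]
  [4, 7, 1]
  [3, 7, 0]

Each entry (A^⊗3)_ij equals the minimum over all length-3 walks i = v_0 → v_1 → … → v_3 = j of Σ_t A[v_t][v_{t+1}]. For example, for (i, j) = (0, 2) we minimise over 9 possible intermediate vertex sequences; the minimum is 4, attained along the walk 0 → 2 → 2 → 2.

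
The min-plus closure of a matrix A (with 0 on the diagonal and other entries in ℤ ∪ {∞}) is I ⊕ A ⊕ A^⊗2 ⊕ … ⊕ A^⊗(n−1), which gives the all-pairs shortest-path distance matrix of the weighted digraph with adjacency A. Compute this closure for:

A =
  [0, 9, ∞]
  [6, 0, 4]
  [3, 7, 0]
Closure =
  [0, 9, 13]
  [6, 0, 4]
  [3, 7, 0]

This is the Floyd-Warshall all-pairs shortest-path computation. For each intermediate vertex k = 0, 1, …, 2, update dist[i][j] ← min(dist[i][j], dist[i][k] + dist[k][j]). The final matrix gives, for each (i, j), the minimum total weight of any directed path from i to j (possibly empty when i = j).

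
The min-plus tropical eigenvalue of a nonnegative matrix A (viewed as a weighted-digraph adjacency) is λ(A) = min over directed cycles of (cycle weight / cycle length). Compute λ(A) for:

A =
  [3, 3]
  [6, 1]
λ(A) = 1

Enumerate directed cycles and compute their means (weight / length). Sample:
  cycle 0 → 0: weight = 3, length = 1, mean = 3/1 ≈ 3.000
  cycle 1 → 1: weight = 1, length = 1, mean = 1/1 ≈ 1.000
  cycle 0 → 1 → 0: weight = 9, length = 2, mean = 9/2 ≈ 4.500
  cycle 1 → 0 → 1: weight = 9, length = 2, mean = 9/2 ≈ 4.500
Minimum mean = 1.000, attained e.g. along the cycle 1 → 1 with weight 1 and length 1. So λ(A) = 1/1 = 1.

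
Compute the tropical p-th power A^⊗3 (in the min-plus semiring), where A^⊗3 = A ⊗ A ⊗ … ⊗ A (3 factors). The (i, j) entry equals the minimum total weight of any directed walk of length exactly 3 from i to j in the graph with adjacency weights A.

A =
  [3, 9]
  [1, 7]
A^⊗3 =
  [9, 15]
  [7, 13]

Each entry (A^⊗3)_ij equals the minimum over all length-3 walks i = v_0 → v_1 → … → v_3 = j of Σ_t A[v_t][v_{t+1}]. For example, for (i, j) = (0, 1) we minimise over 4 possible intermediate vertex sequences; the minimum is 15, attained along the walk 0 → 0 → 0 → 1.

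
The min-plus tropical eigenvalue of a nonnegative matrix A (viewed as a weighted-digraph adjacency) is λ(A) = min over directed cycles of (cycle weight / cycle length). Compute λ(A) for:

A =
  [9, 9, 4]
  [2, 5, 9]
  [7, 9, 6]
λ(A) = 5

Enumerate directed cycles and compute their means (weight / length). Sample:
  cycle 0 → 0: weight = 9, length = 1, mean = 9/1 ≈ 9.000
  cycle 1 → 1: weight = 5, length = 1, mean = 5/1 ≈ 5.000
  cycle 2 → 2: weight = 6, length = 1, mean = 6/1 ≈ 6.000
  cycle 0 → 1 → 0: weight = 11, length = 2, mean = 11/2 ≈ 5.500
  cycle 0 → 2 → 0: weight = 11, length = 2, mean = 11/2 ≈ 5.500
  cycle 1 → 0 → 1: weight = 11, length = 2, mean = 11/2 ≈ 5.500
Minimum mean = 5.000, attained e.g. along the cycle 1 → 1 with weight 5 and length 1. So λ(A) = 5/1 = 5.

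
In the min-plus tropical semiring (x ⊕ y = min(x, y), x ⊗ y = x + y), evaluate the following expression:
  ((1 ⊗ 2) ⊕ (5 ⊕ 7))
((1 ⊗ 2) ⊕ (5 ⊕ 7)) = 3

Expand innermost to outermost. Recall ⊕ takes the minimum of its arguments and ⊗ takes their sum. Working out the expression ((1 ⊗ 2) ⊕ (5 ⊕ 7)) gives 3.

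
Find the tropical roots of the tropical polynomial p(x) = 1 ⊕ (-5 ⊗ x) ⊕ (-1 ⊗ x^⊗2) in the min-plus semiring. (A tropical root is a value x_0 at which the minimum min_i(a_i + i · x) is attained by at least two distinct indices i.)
Roots: {-4, 6}

Each tropical root is a break point of the lower envelope of the lines y = a_i + i · x (there are 3 lines, with slopes 0, 1, ..., 2). Only the lines that attain the minimum somewhere contribute to roots; other lines are dominated. Here the surviving (envelope) indices are i = 2, i = 1, i = 0.
Intersections between consecutive envelope lines give the roots: for adjacent envelope indices i < j the intersection is x = (a_i − a_j) / (j − i). Reading off the sorted break points: {-4, 6}.
Verification: at each break x_0, at least two indices attain the minimum of min_i(a_i + i · x_0).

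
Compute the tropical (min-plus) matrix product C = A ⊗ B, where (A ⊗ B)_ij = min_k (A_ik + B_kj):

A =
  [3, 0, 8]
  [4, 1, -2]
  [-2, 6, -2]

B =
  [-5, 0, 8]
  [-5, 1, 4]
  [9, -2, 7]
A ⊗ B =
  [-5, 1, 4]
  [-4, -4, 5]
  [-7, -4, 5]

Apply the min-plus product entry-by-entry:
  C[0][0] = min over k of (A[0][0] + B[0][0] = 3 + -5 = -2, A[0][1] + B[1][0] = 0 + -5 = -5, A[0][2] + B[2][0] = 8 + 9 = 17) = -5 (attained at k = 1)
  C[0][1] = min over k of (A[0][0] + B[0][1] = 3 + 0 = 3, A[0][1] + B[1][1] = 0 + 1 = 1, A[0][2] + B[2][1] = 8 + -2 = 6) = 1 (attained at k = 1)
  C[0][2] = min over k of (A[0][0] + B[0][2] = 3 + 8 = 11, A[0][1] + B[1][2] = 0 + 4 = 4, A[0][2] + B[2][2] = 8 + 7 = 15) = 4 (attained at k = 1)
  C[1][0] = min over k of (A[1][0] + B[0][0] = 4 + -5 = -1, A[1][1] + B[1][0] = 1 + -5 = -4, A[1][2] + B[2][0] = -2 + 9 = 7) = -4 (attained at k = 1)
  C[1][1] = min over k of (A[1][0] + B[0][1] = 4 + 0 = 4, A[1][1] + B[1][1] = 1 + 1 = 2, A[1][2] + B[2][1] = -2 + -2 = -4) = -4 (attained at k = 2)
  C[1][2] = min over k of (A[1][0] + B[0][2] = 4 + 8 = 12, A[1][1] + B[1][2] = 1 + 4 = 5, A[1][2] + B[2][2] = -2 + 7 = 5) = 5 (attained at k = 1)
  C[2][0] = min over k of (A[2][0] + B[0][0] = -2 + -5 = -7, A[2][1] + B[1][0] = 6 + -5 = 1, A[2][2] + B[2][0] = -2 + 9 = 7) = -7 (attained at k = 0)
  C[2][1] = min over k of (A[2][0] + B[0][1] = -2 + 0 = -2, A[2][1] + B[1][1] = 6 + 1 = 7, A[2][2] + B[2][1] = -2 + -2 = -4) = -4 (attained at k = 2)
  C[2][2] = min over k of (A[2][0] + B[0][2] = -2 + 8 = 6, A[2][1] + B[1][2] = 6 + 4 = 10, A[2][2] + B[2][2] = -2 + 7 = 5) = 5 (attained at k = 2)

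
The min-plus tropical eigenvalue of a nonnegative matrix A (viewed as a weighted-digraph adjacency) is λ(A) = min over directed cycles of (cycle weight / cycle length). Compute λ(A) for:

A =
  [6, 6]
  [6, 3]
λ(A) = 3

Enumerate directed cycles and compute their means (weight / length). Sample:
  cycle 0 → 0: weight = 6, length = 1, mean = 6/1 ≈ 6.000
  cycle 1 → 1: weight = 3, length = 1, mean = 3/1 ≈ 3.000
  cycle 0 → 1 → 0: weight = 12, length = 2, mean = 12/2 ≈ 6.000
  cycle 1 → 0 → 1: weight = 12, length = 2, mean = 12/2 ≈ 6.000
Minimum mean = 3.000, attained e.g. along the cycle 1 → 1 with weight 3 and length 1. So λ(A) = 3/1 = 3.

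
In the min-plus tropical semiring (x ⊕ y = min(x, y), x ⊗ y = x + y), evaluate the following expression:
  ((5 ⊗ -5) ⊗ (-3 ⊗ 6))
((5 ⊗ -5) ⊗ (-3 ⊗ 6)) = 3

Expand innermost to outermost. Recall ⊕ takes the minimum of its arguments and ⊗ takes their sum. Working out the expression ((5 ⊗ -5) ⊗ (-3 ⊗ 6)) gives 3.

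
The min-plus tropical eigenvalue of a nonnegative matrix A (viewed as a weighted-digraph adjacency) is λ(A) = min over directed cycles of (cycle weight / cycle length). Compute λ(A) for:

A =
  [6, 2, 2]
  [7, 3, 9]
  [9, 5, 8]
λ(A) = 3

Enumerate directed cycles and compute their means (weight / length). Sample:
  cycle 0 → 0: weight = 6, length = 1, mean = 6/1 ≈ 6.000
  cycle 1 → 1: weight = 3, length = 1, mean = 3/1 ≈ 3.000
  cycle 2 → 2: weight = 8, length = 1, mean = 8/1 ≈ 8.000
  cycle 0 → 1 → 0: weight = 9, length = 2, mean = 9/2 ≈ 4.500
  cycle 0 → 2 → 0: weight = 11, length = 2, mean = 11/2 ≈ 5.500
  cycle 1 → 0 → 1: weight = 9, length = 2, mean = 9/2 ≈ 4.500
Minimum mean = 3.000, attained e.g. along the cycle 1 → 1 with weight 3 and length 1. So λ(A) = 3/1 = 3.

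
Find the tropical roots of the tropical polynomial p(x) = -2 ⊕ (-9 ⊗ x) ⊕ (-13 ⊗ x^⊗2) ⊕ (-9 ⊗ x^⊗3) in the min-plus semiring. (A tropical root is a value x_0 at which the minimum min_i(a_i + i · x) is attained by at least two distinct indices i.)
Roots: {-4, 4, 7}

Each tropical root is a break point of the lower envelope of the lines y = a_i + i · x (there are 4 lines, with slopes 0, 1, ..., 3). Only the lines that attain the minimum somewhere contribute to roots; other lines are dominated. Here the surviving (envelope) indices are i = 3, i = 2, i = 1, i = 0.
Intersections between consecutive envelope lines give the roots: for adjacent envelope indices i < j the intersection is x = (a_i − a_j) / (j − i). Reading off the sorted break points: {-4, 4, 7}.
Verification: at each break x_0, at least two indices attain the minimum of min_i(a_i + i · x_0).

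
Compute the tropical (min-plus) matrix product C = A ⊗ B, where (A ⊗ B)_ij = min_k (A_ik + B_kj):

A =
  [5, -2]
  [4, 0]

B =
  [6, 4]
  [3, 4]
A ⊗ B =
  [1, 2]
  [3, 4]

Apply the min-plus product entry-by-entry:
  C[0][0] = min over k of (A[0][0] + B[0][0] = 5 + 6 = 11, A[0][1] + B[1][0] = -2 + 3 = 1) = 1 (attained at k = 1)
  C[0][1] = min over k of (A[0][0] + B[0][1] = 5 + 4 = 9, A[0][1] + B[1][1] = -2 + 4 = 2) = 2 (attained at k = 1)
  C[1][0] = min over k of (A[1][0] + B[0][0] = 4 + 6 = 10, A[1][1] + B[1][0] = 0 + 3 = 3) = 3 (attained at k = 1)
  C[1][1] = min over k of (A[1][0] + B[0][1] = 4 + 4 = 8, A[1][1] + B[1][1] = 0 + 4 = 4) = 4 (attained at k = 1)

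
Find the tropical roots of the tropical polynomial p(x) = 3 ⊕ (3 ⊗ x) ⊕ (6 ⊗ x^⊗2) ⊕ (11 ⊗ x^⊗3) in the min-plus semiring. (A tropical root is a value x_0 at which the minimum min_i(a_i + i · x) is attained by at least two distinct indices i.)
Roots: {-5, -3, 0}

Each tropical root is a break point of the lower envelope of the lines y = a_i + i · x (there are 4 lines, with slopes 0, 1, ..., 3). Only the lines that attain the minimum somewhere contribute to roots; other lines are dominated. Here the surviving (envelope) indices are i = 3, i = 2, i = 1, i = 0.
Intersections between consecutive envelope lines give the roots: for adjacent envelope indices i < j the intersection is x = (a_i − a_j) / (j − i). Reading off the sorted break points: {-5, -3, 0}.
Verification: at each break x_0, at least two indices attain the minimum of min_i(a_i + i · x_0).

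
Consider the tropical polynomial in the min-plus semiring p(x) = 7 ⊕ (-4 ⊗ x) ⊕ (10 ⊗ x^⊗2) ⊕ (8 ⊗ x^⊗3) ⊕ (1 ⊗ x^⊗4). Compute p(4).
p(4) = 0

A tropical monomial a ⊗ x^⊗i evaluates to a + i · x. Evaluating each term at x = 4:
  Term 0 contributes 7 + 0 · 4 = 7
  Term 1 contributes -4 + 1 · 4 = 0
  Term 2 contributes 10 + 2 · 4 = 18
  Term 3 contributes 8 + 3 · 4 = 20
  Term 4 contributes 1 + 4 · 4 = 17
p(4) = ⊕ of these = min[7, 0, 18, 20, 17] = 0.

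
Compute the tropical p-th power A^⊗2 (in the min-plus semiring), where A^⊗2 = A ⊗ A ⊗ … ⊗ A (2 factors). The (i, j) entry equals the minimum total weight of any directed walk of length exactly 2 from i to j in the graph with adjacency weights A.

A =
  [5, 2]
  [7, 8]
A^⊗2 =
  [9, 7]
  [12, 9]

Each entry (A^⊗2)_ij equals the minimum over all length-2 walks i = v_0 → v_1 → … → v_2 = j of Σ_t A[v_t][v_{t+1}]. For example, for (i, j) = (0, 1) we minimise over 2 possible intermediate vertex sequences; the minimum is 7, attained along the walk 0 → 0 → 1.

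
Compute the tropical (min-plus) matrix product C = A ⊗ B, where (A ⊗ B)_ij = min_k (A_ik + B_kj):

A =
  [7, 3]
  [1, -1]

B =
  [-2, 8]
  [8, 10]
A ⊗ B =
  [5, 13]
  [-1, 9]

Apply the min-plus product entry-by-entry:
  C[0][0] = min over k of (A[0][0] + B[0][0] = 7 + -2 = 5, A[0][1] + B[1][0] = 3 + 8 = 11) = 5 (attained at k = 0)
  C[0][1] = min over k of (A[0][0] + B[0][1] = 7 + 8 = 15, A[0][1] + B[1][1] = 3 + 10 = 13) = 13 (attained at k = 1)
  C[1][0] = min over k of (A[1][0] + B[0][0] = 1 + -2 = -1, A[1][1] + B[1][0] = -1 + 8 = 7) = -1 (attained at k = 0)
  C[1][1] = min over k of (A[1][0] + B[0][1] = 1 + 8 = 9, A[1][1] + B[1][1] = -1 + 10 = 9) = 9 (attained at k = 0)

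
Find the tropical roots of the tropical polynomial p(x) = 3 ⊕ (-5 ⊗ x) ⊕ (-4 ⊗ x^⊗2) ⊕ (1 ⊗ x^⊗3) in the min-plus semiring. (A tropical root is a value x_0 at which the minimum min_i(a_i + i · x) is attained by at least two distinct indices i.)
Roots: {-5, -1, 8}

Each tropical root is a break point of the lower envelope of the lines y = a_i + i · x (there are 4 lines, with slopes 0, 1, ..., 3). Only the lines that attain the minimum somewhere contribute to roots; other lines are dominated. Here the surviving (envelope) indices are i = 3, i = 2, i = 1, i = 0.
Intersections between consecutive envelope lines give the roots: for adjacent envelope indices i < j the intersection is x = (a_i − a_j) / (j − i). Reading off the sorted break points: {-5, -1, 8}.
Verification: at each break x_0, at least two indices attain the minimum of min_i(a_i + i · x_0).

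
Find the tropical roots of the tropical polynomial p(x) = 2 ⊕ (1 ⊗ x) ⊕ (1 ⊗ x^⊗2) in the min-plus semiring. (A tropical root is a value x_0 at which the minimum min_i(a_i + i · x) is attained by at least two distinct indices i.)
Roots: {0, 1}

Each tropical root is a break point of the lower envelope of the lines y = a_i + i · x (there are 3 lines, with slopes 0, 1, ..., 2). Only the lines that attain the minimum somewhere contribute to roots; other lines are dominated. Here the surviving (envelope) indices are i = 2, i = 1, i = 0.
Intersections between consecutive envelope lines give the roots: for adjacent envelope indices i < j the intersection is x = (a_i − a_j) / (j − i). Reading off the sorted break points: {0, 1}.
Verification: at each break x_0, at least two indices attain the minimum of min_i(a_i + i · x_0).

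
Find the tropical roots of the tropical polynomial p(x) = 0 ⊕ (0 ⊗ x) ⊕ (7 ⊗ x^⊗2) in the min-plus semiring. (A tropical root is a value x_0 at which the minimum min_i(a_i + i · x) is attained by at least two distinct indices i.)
Roots: {-7, 0}

Each tropical root is a break point of the lower envelope of the lines y = a_i + i · x (there are 3 lines, with slopes 0, 1, ..., 2). Only the lines that attain the minimum somewhere contribute to roots; other lines are dominated. Here the surviving (envelope) indices are i = 2, i = 1, i = 0.
Intersections between consecutive envelope lines give the roots: for adjacent envelope indices i < j the intersection is x = (a_i − a_j) / (j − i). Reading off the sorted break points: {-7, 0}.
Verification: at each break x_0, at least two indices attain the minimum of min_i(a_i + i · x_0).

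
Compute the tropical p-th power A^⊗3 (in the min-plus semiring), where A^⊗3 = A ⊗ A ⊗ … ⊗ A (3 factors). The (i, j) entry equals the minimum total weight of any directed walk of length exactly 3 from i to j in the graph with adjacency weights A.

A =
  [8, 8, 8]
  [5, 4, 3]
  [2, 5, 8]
A^⊗3 =
  [13, 16, 15]
  [9, 12, 11]
  [10, 13, 12]

Each entry (A^⊗3)_ij equals the minimum over all length-3 walks i = v_0 → v_1 → … → v_3 = j of Σ_t A[v_t][v_{t+1}]. For example, for (i, j) = (0, 2) we minimise over 9 possible intermediate vertex sequences; the minimum is 15, attained along the walk 0 → 1 → 1 → 2.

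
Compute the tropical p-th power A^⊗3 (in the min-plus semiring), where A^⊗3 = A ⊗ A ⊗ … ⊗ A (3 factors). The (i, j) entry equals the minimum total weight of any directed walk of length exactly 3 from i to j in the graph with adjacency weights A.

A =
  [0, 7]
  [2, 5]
A^⊗3 =
  [0, 7]
  [2, 9]

Each entry (A^⊗3)_ij equals the minimum over all length-3 walks i = v_0 → v_1 → … → v_3 = j of Σ_t A[v_t][v_{t+1}]. For example, for (i, j) = (0, 1) we minimise over 4 possible intermediate vertex sequences; the minimum is 7, attained along the walk 0 → 0 → 0 → 1.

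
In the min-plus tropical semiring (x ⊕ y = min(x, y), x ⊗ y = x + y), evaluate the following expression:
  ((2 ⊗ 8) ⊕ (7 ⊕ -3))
((2 ⊗ 8) ⊕ (7 ⊕ -3)) = -3

Expand innermost to outermost. Recall ⊕ takes the minimum of its arguments and ⊗ takes their sum. Working out the expression ((2 ⊗ 8) ⊕ (7 ⊕ -3)) gives -3.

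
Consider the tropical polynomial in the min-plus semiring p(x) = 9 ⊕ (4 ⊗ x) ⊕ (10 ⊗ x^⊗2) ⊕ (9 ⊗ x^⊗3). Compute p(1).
p(1) = 5

A tropical monomial a ⊗ x^⊗i evaluates to a + i · x. Evaluating each term at x = 1:
  Term 0 contributes 9 + 0 · 1 = 9
  Term 1 contributes 4 + 1 · 1 = 5
  Term 2 contributes 10 + 2 · 1 = 12
  Term 3 contributes 9 + 3 · 1 = 12
p(1) = ⊕ of these = min[9, 5, 12, 12] = 5.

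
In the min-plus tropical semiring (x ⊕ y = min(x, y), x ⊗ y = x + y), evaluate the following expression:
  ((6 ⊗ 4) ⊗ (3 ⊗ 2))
((6 ⊗ 4) ⊗ (3 ⊗ 2)) = 15

Expand innermost to outermost. Recall ⊕ takes the minimum of its arguments and ⊗ takes their sum. Working out the expression ((6 ⊗ 4) ⊗ (3 ⊗ 2)) gives 15.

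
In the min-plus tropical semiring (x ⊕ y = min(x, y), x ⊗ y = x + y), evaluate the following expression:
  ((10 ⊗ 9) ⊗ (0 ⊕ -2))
((10 ⊗ 9) ⊗ (0 ⊕ -2)) = 17

Expand innermost to outermost. Recall ⊕ takes the minimum of its arguments and ⊗ takes their sum. Working out the expression ((10 ⊗ 9) ⊗ (0 ⊕ -2)) gives 17.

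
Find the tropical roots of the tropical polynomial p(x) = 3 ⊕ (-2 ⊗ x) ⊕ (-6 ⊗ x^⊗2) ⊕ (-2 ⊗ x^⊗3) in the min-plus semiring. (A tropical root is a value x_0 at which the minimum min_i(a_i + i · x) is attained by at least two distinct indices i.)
Roots: {-4, 4, 5}

Each tropical root is a break point of the lower envelope of the lines y = a_i + i · x (there are 4 lines, with slopes 0, 1, ..., 3). Only the lines that attain the minimum somewhere contribute to roots; other lines are dominated. Here the surviving (envelope) indices are i = 3, i = 2, i = 1, i = 0.
Intersections between consecutive envelope lines give the roots: for adjacent envelope indices i < j the intersection is x = (a_i − a_j) / (j − i). Reading off the sorted break points: {-4, 4, 5}.
Verification: at each break x_0, at least two indices attain the minimum of min_i(a_i + i · x_0).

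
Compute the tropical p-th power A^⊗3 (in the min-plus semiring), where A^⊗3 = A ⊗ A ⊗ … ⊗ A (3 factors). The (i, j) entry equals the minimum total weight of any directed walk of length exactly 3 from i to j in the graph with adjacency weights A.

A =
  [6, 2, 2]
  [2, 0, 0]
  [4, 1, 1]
A^⊗3 =
  [4, 2, 2]
  [2, 0, 0]
  [3, 1, 1]

Each entry (A^⊗3)_ij equals the minimum over all length-3 walks i = v_0 → v_1 → … → v_3 = j of Σ_t A[v_t][v_{t+1}]. For example, for (i, j) = (0, 2) we minimise over 9 possible intermediate vertex sequences; the minimum is 2, attained along the walk 0 → 1 → 1 → 2.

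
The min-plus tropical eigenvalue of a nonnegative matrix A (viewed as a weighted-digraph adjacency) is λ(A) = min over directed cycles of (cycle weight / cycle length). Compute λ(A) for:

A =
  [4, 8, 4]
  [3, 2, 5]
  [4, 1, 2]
λ(A) = 2

Enumerate directed cycles and compute their means (weight / length). Sample:
  cycle 0 → 0: weight = 4, length = 1, mean = 4/1 ≈ 4.000
  cycle 1 → 1: weight = 2, length = 1, mean = 2/1 ≈ 2.000
  cycle 2 → 2: weight = 2, length = 1, mean = 2/1 ≈ 2.000
  cycle 0 → 1 → 0: weight = 11, length = 2, mean = 11/2 ≈ 5.500
  cycle 0 → 2 → 0: weight = 8, length = 2, mean = 8/2 ≈ 4.000
  cycle 1 → 0 → 1: weight = 11, length = 2, mean = 11/2 ≈ 5.500
Minimum mean = 2.000, attained e.g. along the cycle 1 → 1 with weight 2 and length 1. So λ(A) = 2/1 = 2.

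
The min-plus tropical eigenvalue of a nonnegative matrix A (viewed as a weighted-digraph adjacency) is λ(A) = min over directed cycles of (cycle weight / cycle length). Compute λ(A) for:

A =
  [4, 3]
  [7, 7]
λ(A) = 4

Enumerate directed cycles and compute their means (weight / length). Sample:
  cycle 0 → 0: weight = 4, length = 1, mean = 4/1 ≈ 4.000
  cycle 1 → 1: weight = 7, length = 1, mean = 7/1 ≈ 7.000
  cycle 0 → 1 → 0: weight = 10, length = 2, mean = 10/2 ≈ 5.000
  cycle 1 → 0 → 1: weight = 10, length = 2, mean = 10/2 ≈ 5.000
Minimum mean = 4.000, attained e.g. along the cycle 0 → 0 with weight 4 and length 1. So λ(A) = 4/1 = 4.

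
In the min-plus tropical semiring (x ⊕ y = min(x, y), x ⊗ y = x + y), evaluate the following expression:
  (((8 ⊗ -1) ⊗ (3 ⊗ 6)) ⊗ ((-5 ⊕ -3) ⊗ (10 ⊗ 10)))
(((8 ⊗ -1) ⊗ (3 ⊗ 6)) ⊗ ((-5 ⊕ -3) ⊗ (10 ⊗ 10))) = 31

Expand innermost to outermost. Recall ⊕ takes the minimum of its arguments and ⊗ takes their sum. Working out the expression (((8 ⊗ -1) ⊗ (3 ⊗ 6)) ⊗ ((-5 ⊕ -3) ⊗ (10 ⊗ 10))) gives 31.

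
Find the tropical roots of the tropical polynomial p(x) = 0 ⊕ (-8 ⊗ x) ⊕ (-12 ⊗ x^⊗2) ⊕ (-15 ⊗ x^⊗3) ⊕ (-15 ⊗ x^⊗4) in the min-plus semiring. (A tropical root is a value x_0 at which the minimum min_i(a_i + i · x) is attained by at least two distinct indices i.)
Roots: {0, 3, 4, 8}

Each tropical root is a break point of the lower envelope of the lines y = a_i + i · x (there are 5 lines, with slopes 0, 1, ..., 4). Only the lines that attain the minimum somewhere contribute to roots; other lines are dominated. Here the surviving (envelope) indices are i = 4, i = 3, i = 2, i = 1, i = 0.
Intersections between consecutive envelope lines give the roots: for adjacent envelope indices i < j the intersection is x = (a_i − a_j) / (j − i). Reading off the sorted break points: {0, 3, 4, 8}.
Verification: at each break x_0, at least two indices attain the minimum of min_i(a_i + i · x_0).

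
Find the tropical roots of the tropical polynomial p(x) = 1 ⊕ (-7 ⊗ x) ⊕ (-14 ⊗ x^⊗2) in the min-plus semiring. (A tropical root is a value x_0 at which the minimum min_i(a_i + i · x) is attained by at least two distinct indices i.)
Roots: {7, 8}

Each tropical root is a break point of the lower envelope of the lines y = a_i + i · x (there are 3 lines, with slopes 0, 1, ..., 2). Only the lines that attain the minimum somewhere contribute to roots; other lines are dominated. Here the surviving (envelope) indices are i = 2, i = 1, i = 0.
Intersections between consecutive envelope lines give the roots: for adjacent envelope indices i < j the intersection is x = (a_i − a_j) / (j − i). Reading off the sorted break points: {7, 8}.
Verification: at each break x_0, at least two indices attain the minimum of min_i(a_i + i · x_0).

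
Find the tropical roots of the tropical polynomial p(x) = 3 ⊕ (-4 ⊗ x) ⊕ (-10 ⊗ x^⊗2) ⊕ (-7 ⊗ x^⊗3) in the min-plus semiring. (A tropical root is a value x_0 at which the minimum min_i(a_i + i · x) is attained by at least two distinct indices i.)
Roots: {-3, 6, 7}

Each tropical root is a break point of the lower envelope of the lines y = a_i + i · x (there are 4 lines, with slopes 0, 1, ..., 3). Only the lines that attain the minimum somewhere contribute to roots; other lines are dominated. Here the surviving (envelope) indices are i = 3, i = 2, i = 1, i = 0.
Intersections between consecutive envelope lines give the roots: for adjacent envelope indices i < j the intersection is x = (a_i − a_j) / (j − i). Reading off the sorted break points: {-3, 6, 7}.
Verification: at each break x_0, at least two indices attain the minimum of min_i(a_i + i · x_0).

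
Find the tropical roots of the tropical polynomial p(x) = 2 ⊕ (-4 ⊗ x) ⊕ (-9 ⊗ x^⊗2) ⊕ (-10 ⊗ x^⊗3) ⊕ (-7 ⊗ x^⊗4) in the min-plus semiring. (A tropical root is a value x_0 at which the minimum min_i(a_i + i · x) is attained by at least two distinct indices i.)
Roots: {-3, 1, 5, 6}

Each tropical root is a break point of the lower envelope of the lines y = a_i + i · x (there are 5 lines, with slopes 0, 1, ..., 4). Only the lines that attain the minimum somewhere contribute to roots; other lines are dominated. Here the surviving (envelope) indices are i = 4, i = 3, i = 2, i = 1, i = 0.
Intersections between consecutive envelope lines give the roots: for adjacent envelope indices i < j the intersection is x = (a_i − a_j) / (j − i). Reading off the sorted break points: {-3, 1, 5, 6}.
Verification: at each break x_0, at least two indices attain the minimum of min_i(a_i + i · x_0).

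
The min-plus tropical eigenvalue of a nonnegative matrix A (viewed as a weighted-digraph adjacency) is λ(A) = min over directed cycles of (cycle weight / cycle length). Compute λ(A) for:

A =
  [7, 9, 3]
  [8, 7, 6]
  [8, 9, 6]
λ(A) = 11/2

Enumerate directed cycles and compute their means (weight / length). Sample:
  cycle 0 → 0: weight = 7, length = 1, mean = 7/1 ≈ 7.000
  cycle 1 → 1: weight = 7, length = 1, mean = 7/1 ≈ 7.000
  cycle 2 → 2: weight = 6, length = 1, mean = 6/1 ≈ 6.000
  cycle 0 → 1 → 0: weight = 17, length = 2, mean = 17/2 ≈ 8.500
  cycle 0 → 2 → 0: weight = 11, length = 2, mean = 11/2 ≈ 5.500
  cycle 1 → 0 → 1: weight = 17, length = 2, mean = 17/2 ≈ 8.500
Minimum mean = 5.500, attained e.g. along the cycle 0 → 2 → 0 with weight 11 and length 2. So λ(A) = 11/2 = 11/2.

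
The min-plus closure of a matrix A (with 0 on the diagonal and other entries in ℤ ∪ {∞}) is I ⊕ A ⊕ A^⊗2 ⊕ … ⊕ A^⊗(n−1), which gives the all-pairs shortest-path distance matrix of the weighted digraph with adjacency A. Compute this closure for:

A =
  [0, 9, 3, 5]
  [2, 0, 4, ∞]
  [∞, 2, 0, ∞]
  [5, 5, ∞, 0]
Closure =
  [0, 5, 3, 5]
  [2, 0, 4, 7]
  [4, 2, 0, 9]
  [5, 5, 8, 0]

This is the Floyd-Warshall all-pairs shortest-path computation. For each intermediate vertex k = 0, 1, …, 3, update dist[i][j] ← min(dist[i][j], dist[i][k] + dist[k][j]). The final matrix gives, for each (i, j), the minimum total weight of any directed path from i to j (possibly empty when i = j).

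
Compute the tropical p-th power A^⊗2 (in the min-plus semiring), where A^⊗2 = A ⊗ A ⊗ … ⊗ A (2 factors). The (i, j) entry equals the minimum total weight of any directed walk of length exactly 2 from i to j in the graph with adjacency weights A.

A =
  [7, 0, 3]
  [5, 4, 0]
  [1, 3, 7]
A^⊗2 =
  [4, 4, 0]
  [1, 3, 4]
  [8, 1, 3]

Each entry (A^⊗2)_ij equals the minimum over all length-2 walks i = v_0 → v_1 → … → v_2 = j of Σ_t A[v_t][v_{t+1}]. For example, for (i, j) = (0, 2) we minimise over 3 possible intermediate vertex sequences; the minimum is 0, attained along the walk 0 → 1 → 2.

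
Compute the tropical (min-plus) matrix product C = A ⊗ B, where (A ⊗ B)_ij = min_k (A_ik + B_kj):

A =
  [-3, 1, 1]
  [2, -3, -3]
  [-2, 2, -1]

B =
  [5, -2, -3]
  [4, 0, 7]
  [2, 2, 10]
A ⊗ B =
  [2, -5, -6]
  [-1, -3, -1]
  [1, -4, -5]

Apply the min-plus product entry-by-entry:
  C[0][0] = min over k of (A[0][0] + B[0][0] = -3 + 5 = 2, A[0][1] + B[1][0] = 1 + 4 = 5, A[0][2] + B[2][0] = 1 + 2 = 3) = 2 (attained at k = 0)
  C[0][1] = min over k of (A[0][0] + B[0][1] = -3 + -2 = -5, A[0][1] + B[1][1] = 1 + 0 = 1, A[0][2] + B[2][1] = 1 + 2 = 3) = -5 (attained at k = 0)
  C[0][2] = min over k of (A[0][0] + B[0][2] = -3 + -3 = -6, A[0][1] + B[1][2] = 1 + 7 = 8, A[0][2] + B[2][2] = 1 + 10 = 11) = -6 (attained at k = 0)
  C[1][0] = min over k of (A[1][0] + B[0][0] = 2 + 5 = 7, A[1][1] + B[1][0] = -3 + 4 = 1, A[1][2] + B[2][0] = -3 + 2 = -1) = -1 (attained at k = 2)
  C[1][1] = min over k of (A[1][0] + B[0][1] = 2 + -2 = 0, A[1][1] + B[1][1] = -3 + 0 = -3, A[1][2] + B[2][1] = -3 + 2 = -1) = -3 (attained at k = 1)
  C[1][2] = min over k of (A[1][0] + B[0][2] = 2 + -3 = -1, A[1][1] + B[1][2] = -3 + 7 = 4, A[1][2] + B[2][2] = -3 + 10 = 7) = -1 (attained at k = 0)
  C[2][0] = min over k of (A[2][0] + B[0][0] = -2 + 5 = 3, A[2][1] + B[1][0] = 2 + 4 = 6, A[2][2] + B[2][0] = -1 + 2 = 1) = 1 (attained at k = 2)
  C[2][1] = min over k of (A[2][0] + B[0][1] = -2 + -2 = -4, A[2][1] + B[1][1] = 2 + 0 = 2, A[2][2] + B[2][1] = -1 + 2 = 1) = -4 (attained at k = 0)
  C[2][2] = min over k of (A[2][0] + B[0][2] = -2 + -3 = -5, A[2][1] + B[1][2] = 2 + 7 = 9, A[2][2] + B[2][2] = -1 + 10 = 9) = -5 (attained at k = 0)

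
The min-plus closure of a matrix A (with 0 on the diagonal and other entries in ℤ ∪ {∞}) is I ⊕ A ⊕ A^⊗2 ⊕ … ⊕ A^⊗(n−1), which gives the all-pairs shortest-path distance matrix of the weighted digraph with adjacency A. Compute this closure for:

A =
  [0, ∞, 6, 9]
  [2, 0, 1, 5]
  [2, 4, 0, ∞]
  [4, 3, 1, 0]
Closure =
  [0, 10, 6, 9]
  [2, 0, 1, 5]
  [2, 4, 0, 9]
  [3, 3, 1, 0]

This is the Floyd-Warshall all-pairs shortest-path computation. For each intermediate vertex k = 0, 1, …, 3, update dist[i][j] ← min(dist[i][j], dist[i][k] + dist[k][j]). The final matrix gives, for each (i, j), the minimum total weight of any directed path from i to j (possibly empty when i = j).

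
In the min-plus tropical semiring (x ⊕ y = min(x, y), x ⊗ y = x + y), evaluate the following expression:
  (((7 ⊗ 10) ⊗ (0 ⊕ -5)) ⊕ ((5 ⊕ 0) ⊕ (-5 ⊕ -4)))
(((7 ⊗ 10) ⊗ (0 ⊕ -5)) ⊕ ((5 ⊕ 0) ⊕ (-5 ⊕ -4))) = -5

Expand innermost to outermost. Recall ⊕ takes the minimum of its arguments and ⊗ takes their sum. Working out the expression (((7 ⊗ 10) ⊗ (0 ⊕ -5)) ⊕ ((5 ⊕ 0) ⊕ (-5 ⊕ -4))) gives -5.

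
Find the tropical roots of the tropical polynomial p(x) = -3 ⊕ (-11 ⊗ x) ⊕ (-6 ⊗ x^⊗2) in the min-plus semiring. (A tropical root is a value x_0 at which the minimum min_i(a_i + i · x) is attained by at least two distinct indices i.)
Roots: {-5, 8}

Each tropical root is a break point of the lower envelope of the lines y = a_i + i · x (there are 3 lines, with slopes 0, 1, ..., 2). Only the lines that attain the minimum somewhere contribute to roots; other lines are dominated. Here the surviving (envelope) indices are i = 2, i = 1, i = 0.
Intersections between consecutive envelope lines give the roots: for adjacent envelope indices i < j the intersection is x = (a_i − a_j) / (j − i). Reading off the sorted break points: {-5, 8}.
Verification: at each break x_0, at least two indices attain the minimum of min_i(a_i + i · x_0).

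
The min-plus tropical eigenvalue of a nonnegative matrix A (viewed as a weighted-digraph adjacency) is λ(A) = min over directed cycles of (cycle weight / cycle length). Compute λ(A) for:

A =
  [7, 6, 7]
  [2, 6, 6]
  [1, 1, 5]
λ(A) = 10/3

Enumerate directed cycles and compute their means (weight / length). Sample:
  cycle 0 → 0: weight = 7, length = 1, mean = 7/1 ≈ 7.000
  cycle 1 → 1: weight = 6, length = 1, mean = 6/1 ≈ 6.000
  cycle 2 → 2: weight = 5, length = 1, mean = 5/1 ≈ 5.000
  cycle 0 → 1 → 0: weight = 8, length = 2, mean = 8/2 ≈ 4.000
  cycle 0 → 2 → 0: weight = 8, length = 2, mean = 8/2 ≈ 4.000
  cycle 1 → 0 → 1: weight = 8, length = 2, mean = 8/2 ≈ 4.000
Minimum mean = 3.333, attained e.g. along the cycle 0 → 2 → 1 → 0 with weight 10 and length 3. So λ(A) = 10/3 = 10/3.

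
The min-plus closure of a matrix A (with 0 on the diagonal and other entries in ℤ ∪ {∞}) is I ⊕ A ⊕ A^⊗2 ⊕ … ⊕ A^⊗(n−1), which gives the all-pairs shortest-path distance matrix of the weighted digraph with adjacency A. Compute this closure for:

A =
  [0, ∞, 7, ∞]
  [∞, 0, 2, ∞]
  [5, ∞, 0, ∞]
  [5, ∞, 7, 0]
Closure =
  [0, ∞, 7, ∞]
  [7, 0, 2, ∞]
  [5, ∞, 0, ∞]
  [5, ∞, 7, 0]

This is the Floyd-Warshall all-pairs shortest-path computation. For each intermediate vertex k = 0, 1, …, 3, update dist[i][j] ← min(dist[i][j], dist[i][k] + dist[k][j]). The final matrix gives, for each (i, j), the minimum total weight of any directed path from i to j (possibly empty when i = j).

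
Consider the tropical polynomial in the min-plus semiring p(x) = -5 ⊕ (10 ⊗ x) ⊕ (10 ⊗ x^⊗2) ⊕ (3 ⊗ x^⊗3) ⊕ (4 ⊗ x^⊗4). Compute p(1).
p(1) = -5

A tropical monomial a ⊗ x^⊗i evaluates to a + i · x. Evaluating each term at x = 1:
  Term 0 contributes -5 + 0 · 1 = -5
  Term 1 contributes 10 + 1 · 1 = 11
  Term 2 contributes 10 + 2 · 1 = 12
  Term 3 contributes 3 + 3 · 1 = 6
  Term 4 contributes 4 + 4 · 1 = 8
p(1) = ⊕ of these = min[-5, 11, 12, 6, 8] = -5.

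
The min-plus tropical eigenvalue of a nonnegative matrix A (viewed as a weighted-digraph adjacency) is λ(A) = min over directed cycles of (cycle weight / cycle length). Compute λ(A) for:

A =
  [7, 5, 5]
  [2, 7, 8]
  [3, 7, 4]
λ(A) = 7/2

Enumerate directed cycles and compute their means (weight / length). Sample:
  cycle 0 → 0: weight = 7, length = 1, mean = 7/1 ≈ 7.000
  cycle 1 → 1: weight = 7, length = 1, mean = 7/1 ≈ 7.000
  cycle 2 → 2: weight = 4, length = 1, mean = 4/1 ≈ 4.000
  cycle 0 → 1 → 0: weight = 7, length = 2, mean = 7/2 ≈ 3.500
  cycle 0 → 2 → 0: weight = 8, length = 2, mean = 8/2 ≈ 4.000
  cycle 1 → 0 → 1: weight = 7, length = 2, mean = 7/2 ≈ 3.500
Minimum mean = 3.500, attained e.g. along the cycle 0 → 1 → 0 with weight 7 and length 2. So λ(A) = 7/2 = 7/2.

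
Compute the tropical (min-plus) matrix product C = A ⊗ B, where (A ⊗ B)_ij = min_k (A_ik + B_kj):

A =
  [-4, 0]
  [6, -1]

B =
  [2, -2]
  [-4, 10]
A ⊗ B =
  [-4, -6]
  [-5, 4]

Apply the min-plus product entry-by-entry:
  C[0][0] = min over k of (A[0][0] + B[0][0] = -4 + 2 = -2, A[0][1] + B[1][0] = 0 + -4 = -4) = -4 (attained at k = 1)
  C[0][1] = min over k of (A[0][0] + B[0][1] = -4 + -2 = -6, A[0][1] + B[1][1] = 0 + 10 = 10) = -6 (attained at k = 0)
  C[1][0] = min over k of (A[1][0] + B[0][0] = 6 + 2 = 8, A[1][1] + B[1][0] = -1 + -4 = -5) = -5 (attained at k = 1)
  C[1][1] = min over k of (A[1][0] + B[0][1] = 6 + -2 = 4, A[1][1] + B[1][1] = -1 + 10 = 9) = 4 (attained at k = 0)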